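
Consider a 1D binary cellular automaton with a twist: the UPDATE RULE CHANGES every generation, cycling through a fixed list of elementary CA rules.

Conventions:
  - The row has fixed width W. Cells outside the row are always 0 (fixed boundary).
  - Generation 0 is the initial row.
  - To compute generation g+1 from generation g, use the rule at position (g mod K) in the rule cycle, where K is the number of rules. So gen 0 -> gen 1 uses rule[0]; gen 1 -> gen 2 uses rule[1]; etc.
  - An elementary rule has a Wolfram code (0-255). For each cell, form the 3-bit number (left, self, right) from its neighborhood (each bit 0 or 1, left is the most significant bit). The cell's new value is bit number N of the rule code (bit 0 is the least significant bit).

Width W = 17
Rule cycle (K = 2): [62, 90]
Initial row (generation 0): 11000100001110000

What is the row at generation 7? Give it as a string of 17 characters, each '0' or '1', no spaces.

Answer: 10011111110001100

Derivation:
Gen 0: 11000100001110000
Gen 1 (rule 62): 10101110011001000
Gen 2 (rule 90): 00001011111110100
Gen 3 (rule 62): 00011110000001110
Gen 4 (rule 90): 00110011000011011
Gen 5 (rule 62): 01101110100110110
Gen 6 (rule 90): 11101010011110111
Gen 7 (rule 62): 10011111110001100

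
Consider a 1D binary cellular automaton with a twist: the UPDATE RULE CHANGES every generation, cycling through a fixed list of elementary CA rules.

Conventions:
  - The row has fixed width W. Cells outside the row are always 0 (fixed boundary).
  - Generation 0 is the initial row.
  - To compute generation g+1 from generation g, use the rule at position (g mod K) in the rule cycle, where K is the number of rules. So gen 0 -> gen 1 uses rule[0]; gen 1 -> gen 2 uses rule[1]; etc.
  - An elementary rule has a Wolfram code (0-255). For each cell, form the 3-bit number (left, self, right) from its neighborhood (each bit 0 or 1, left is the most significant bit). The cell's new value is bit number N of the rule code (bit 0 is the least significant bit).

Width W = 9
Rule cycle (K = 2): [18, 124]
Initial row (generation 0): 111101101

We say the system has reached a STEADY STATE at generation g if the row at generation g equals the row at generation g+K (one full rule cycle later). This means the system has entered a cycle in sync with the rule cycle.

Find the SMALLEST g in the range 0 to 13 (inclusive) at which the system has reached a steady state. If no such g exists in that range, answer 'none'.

Gen 0: 111101101
Gen 1 (rule 18): 000000000
Gen 2 (rule 124): 000000000
Gen 3 (rule 18): 000000000
Gen 4 (rule 124): 000000000
Gen 5 (rule 18): 000000000
Gen 6 (rule 124): 000000000
Gen 7 (rule 18): 000000000
Gen 8 (rule 124): 000000000
Gen 9 (rule 18): 000000000
Gen 10 (rule 124): 000000000
Gen 11 (rule 18): 000000000
Gen 12 (rule 124): 000000000
Gen 13 (rule 18): 000000000
Gen 14 (rule 124): 000000000
Gen 15 (rule 18): 000000000

Answer: 1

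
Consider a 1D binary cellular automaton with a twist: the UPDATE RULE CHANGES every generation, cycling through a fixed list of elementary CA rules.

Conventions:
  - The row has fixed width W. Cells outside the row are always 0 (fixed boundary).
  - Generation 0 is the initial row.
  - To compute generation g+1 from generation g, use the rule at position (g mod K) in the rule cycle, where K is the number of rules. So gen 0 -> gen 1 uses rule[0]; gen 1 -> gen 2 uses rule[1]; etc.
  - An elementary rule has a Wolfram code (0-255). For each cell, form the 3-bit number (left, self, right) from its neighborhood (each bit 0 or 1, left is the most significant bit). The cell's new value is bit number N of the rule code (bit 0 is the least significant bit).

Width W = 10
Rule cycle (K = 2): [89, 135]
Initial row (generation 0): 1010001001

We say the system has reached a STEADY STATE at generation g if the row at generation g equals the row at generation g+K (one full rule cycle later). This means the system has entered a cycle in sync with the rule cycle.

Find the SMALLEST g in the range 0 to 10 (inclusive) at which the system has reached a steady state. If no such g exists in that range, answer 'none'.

Gen 0: 1010001001
Gen 1 (rule 89): 0001100100
Gen 2 (rule 135): 1110001101
Gen 3 (rule 89): 1011101100
Gen 4 (rule 135): 1001000001
Gen 5 (rule 89): 0100111100
Gen 6 (rule 135): 1101011001
Gen 7 (rule 89): 1100011100
Gen 8 (rule 135): 0001101001
Gen 9 (rule 89): 1101100100
Gen 10 (rule 135): 0000001101
Gen 11 (rule 89): 1111101100
Gen 12 (rule 135): 0111000001

Answer: none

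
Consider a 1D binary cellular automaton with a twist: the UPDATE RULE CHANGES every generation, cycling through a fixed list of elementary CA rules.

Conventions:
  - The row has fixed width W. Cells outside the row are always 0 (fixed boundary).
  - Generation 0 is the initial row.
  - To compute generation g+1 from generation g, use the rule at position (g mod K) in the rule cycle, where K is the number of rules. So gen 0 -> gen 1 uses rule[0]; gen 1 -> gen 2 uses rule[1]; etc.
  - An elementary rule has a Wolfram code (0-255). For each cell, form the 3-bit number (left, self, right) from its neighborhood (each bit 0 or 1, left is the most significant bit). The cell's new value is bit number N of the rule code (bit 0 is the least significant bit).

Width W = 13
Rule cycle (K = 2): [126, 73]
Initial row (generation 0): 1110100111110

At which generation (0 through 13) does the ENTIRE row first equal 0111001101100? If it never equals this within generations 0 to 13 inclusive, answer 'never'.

Gen 0: 1110100111110
Gen 1 (rule 126): 1011111100011
Gen 2 (rule 73): 0010000101011
Gen 3 (rule 126): 0111001111111
Gen 4 (rule 73): 0101001000001
Gen 5 (rule 126): 1111111100011
Gen 6 (rule 73): 1000000101011
Gen 7 (rule 126): 1100001111111
Gen 8 (rule 73): 1101101000001
Gen 9 (rule 126): 1111111100011
Gen 10 (rule 73): 1000000101011
Gen 11 (rule 126): 1100001111111
Gen 12 (rule 73): 1101101000001
Gen 13 (rule 126): 1111111100011

Answer: never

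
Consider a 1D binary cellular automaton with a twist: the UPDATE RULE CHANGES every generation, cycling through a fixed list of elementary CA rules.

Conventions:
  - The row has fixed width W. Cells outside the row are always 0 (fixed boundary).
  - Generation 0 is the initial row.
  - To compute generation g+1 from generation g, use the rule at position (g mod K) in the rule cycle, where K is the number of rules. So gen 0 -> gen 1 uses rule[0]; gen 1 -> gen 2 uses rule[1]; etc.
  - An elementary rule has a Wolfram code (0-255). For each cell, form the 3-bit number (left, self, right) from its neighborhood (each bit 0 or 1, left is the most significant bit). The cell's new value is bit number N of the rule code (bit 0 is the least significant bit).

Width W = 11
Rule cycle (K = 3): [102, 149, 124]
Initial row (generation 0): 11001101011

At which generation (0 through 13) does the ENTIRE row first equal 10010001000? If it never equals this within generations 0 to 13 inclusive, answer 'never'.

Gen 0: 11001101011
Gen 1 (rule 102): 01010111101
Gen 2 (rule 149): 01010011001
Gen 3 (rule 124): 01111011101
Gen 4 (rule 102): 10001100111
Gen 5 (rule 149): 11100010010
Gen 6 (rule 124): 10110011011
Gen 7 (rule 102): 11010101101
Gen 8 (rule 149): 00010100001
Gen 9 (rule 124): 00011110001
Gen 10 (rule 102): 00100010011
Gen 11 (rule 149): 10111011000
Gen 12 (rule 124): 11101111100
Gen 13 (rule 102): 00110000100

Answer: never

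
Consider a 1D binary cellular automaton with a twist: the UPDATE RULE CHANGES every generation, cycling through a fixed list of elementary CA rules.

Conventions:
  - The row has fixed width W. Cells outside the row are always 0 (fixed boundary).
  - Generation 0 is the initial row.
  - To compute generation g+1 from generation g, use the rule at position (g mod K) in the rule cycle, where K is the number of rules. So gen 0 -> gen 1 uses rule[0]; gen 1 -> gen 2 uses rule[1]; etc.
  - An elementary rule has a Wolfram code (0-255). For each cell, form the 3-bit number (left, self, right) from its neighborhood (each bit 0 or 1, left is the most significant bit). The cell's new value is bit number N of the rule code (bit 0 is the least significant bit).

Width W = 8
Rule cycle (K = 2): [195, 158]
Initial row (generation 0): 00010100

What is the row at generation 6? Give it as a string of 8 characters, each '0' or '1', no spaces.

Gen 0: 00010100
Gen 1 (rule 195): 11100001
Gen 2 (rule 158): 11010011
Gen 3 (rule 195): 01000101
Gen 4 (rule 158): 11101101
Gen 5 (rule 195): 01100100
Gen 6 (rule 158): 11011110

Answer: 11011110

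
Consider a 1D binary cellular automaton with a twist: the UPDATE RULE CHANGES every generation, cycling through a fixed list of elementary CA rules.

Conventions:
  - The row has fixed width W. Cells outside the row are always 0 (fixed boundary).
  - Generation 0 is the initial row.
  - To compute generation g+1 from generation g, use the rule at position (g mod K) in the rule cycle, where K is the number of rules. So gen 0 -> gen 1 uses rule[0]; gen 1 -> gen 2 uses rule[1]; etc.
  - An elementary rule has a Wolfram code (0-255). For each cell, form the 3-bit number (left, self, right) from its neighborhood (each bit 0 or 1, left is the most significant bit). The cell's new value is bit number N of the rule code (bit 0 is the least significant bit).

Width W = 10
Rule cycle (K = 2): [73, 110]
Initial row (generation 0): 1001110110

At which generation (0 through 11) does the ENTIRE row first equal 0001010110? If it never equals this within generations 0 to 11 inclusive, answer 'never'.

Gen 0: 1001110110
Gen 1 (rule 73): 0001010110
Gen 2 (rule 110): 0011111110
Gen 3 (rule 73): 1010000010
Gen 4 (rule 110): 1110000110
Gen 5 (rule 73): 1010110110
Gen 6 (rule 110): 1111111110
Gen 7 (rule 73): 1000000010
Gen 8 (rule 110): 1000000110
Gen 9 (rule 73): 0011110110
Gen 10 (rule 110): 0110011110
Gen 11 (rule 73): 0110010010

Answer: 1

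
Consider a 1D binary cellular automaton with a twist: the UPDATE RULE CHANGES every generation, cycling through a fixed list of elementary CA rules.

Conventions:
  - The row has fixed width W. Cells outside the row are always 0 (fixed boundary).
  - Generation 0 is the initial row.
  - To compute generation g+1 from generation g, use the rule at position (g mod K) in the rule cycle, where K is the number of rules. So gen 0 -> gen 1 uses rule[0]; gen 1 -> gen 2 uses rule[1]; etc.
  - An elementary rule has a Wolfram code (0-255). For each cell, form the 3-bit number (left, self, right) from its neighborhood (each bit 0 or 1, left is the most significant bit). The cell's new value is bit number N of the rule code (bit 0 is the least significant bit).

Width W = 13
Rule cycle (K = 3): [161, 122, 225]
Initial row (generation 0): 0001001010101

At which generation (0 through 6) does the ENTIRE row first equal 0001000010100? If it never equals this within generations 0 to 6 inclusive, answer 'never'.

Answer: 4

Derivation:
Gen 0: 0001001010101
Gen 1 (rule 161): 1100000101010
Gen 2 (rule 122): 1110001010101
Gen 3 (rule 225): 0110100101010
Gen 4 (rule 161): 0001000010100
Gen 5 (rule 122): 0010100101010
Gen 6 (rule 225): 1001000010100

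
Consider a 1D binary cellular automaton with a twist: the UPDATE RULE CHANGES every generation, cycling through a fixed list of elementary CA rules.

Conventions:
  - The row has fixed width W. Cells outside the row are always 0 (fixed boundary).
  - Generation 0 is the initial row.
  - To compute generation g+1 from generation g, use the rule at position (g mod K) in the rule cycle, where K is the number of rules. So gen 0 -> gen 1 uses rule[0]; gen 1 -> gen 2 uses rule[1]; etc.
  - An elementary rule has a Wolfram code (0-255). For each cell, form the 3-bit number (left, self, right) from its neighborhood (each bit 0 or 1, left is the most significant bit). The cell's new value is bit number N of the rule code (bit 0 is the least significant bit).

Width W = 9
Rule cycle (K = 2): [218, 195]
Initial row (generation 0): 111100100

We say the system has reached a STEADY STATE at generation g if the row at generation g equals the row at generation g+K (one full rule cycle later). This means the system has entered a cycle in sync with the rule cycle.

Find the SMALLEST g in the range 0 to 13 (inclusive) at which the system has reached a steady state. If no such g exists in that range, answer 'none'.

Gen 0: 111100100
Gen 1 (rule 218): 111111010
Gen 2 (rule 195): 011111000
Gen 3 (rule 218): 111111100
Gen 4 (rule 195): 011111101
Gen 5 (rule 218): 111111100
Gen 6 (rule 195): 011111101
Gen 7 (rule 218): 111111100
Gen 8 (rule 195): 011111101
Gen 9 (rule 218): 111111100
Gen 10 (rule 195): 011111101
Gen 11 (rule 218): 111111100
Gen 12 (rule 195): 011111101
Gen 13 (rule 218): 111111100
Gen 14 (rule 195): 011111101
Gen 15 (rule 218): 111111100

Answer: 3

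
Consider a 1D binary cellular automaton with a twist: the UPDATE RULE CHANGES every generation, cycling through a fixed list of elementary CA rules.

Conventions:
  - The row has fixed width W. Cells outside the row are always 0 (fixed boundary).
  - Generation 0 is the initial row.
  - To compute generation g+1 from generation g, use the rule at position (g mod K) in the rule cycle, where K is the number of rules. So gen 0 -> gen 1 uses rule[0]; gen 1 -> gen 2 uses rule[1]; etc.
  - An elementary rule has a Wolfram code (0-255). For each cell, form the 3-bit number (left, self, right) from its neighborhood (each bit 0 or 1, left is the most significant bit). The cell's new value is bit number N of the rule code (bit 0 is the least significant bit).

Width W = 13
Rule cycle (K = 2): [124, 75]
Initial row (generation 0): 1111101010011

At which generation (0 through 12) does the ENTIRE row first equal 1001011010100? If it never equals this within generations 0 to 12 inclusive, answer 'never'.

Answer: 12

Derivation:
Gen 0: 1111101010011
Gen 1 (rule 124): 1000111111011
Gen 2 (rule 75): 0011100001011
Gen 3 (rule 124): 0010110001111
Gen 4 (rule 75): 1100110111001
Gen 5 (rule 124): 1110111101101
Gen 6 (rule 75): 1010100101100
Gen 7 (rule 124): 1111110111110
Gen 8 (rule 75): 1000010100010
Gen 9 (rule 124): 1100011110011
Gen 10 (rule 75): 1101110010111
Gen 11 (rule 124): 1111011011101
Gen 12 (rule 75): 1001011010100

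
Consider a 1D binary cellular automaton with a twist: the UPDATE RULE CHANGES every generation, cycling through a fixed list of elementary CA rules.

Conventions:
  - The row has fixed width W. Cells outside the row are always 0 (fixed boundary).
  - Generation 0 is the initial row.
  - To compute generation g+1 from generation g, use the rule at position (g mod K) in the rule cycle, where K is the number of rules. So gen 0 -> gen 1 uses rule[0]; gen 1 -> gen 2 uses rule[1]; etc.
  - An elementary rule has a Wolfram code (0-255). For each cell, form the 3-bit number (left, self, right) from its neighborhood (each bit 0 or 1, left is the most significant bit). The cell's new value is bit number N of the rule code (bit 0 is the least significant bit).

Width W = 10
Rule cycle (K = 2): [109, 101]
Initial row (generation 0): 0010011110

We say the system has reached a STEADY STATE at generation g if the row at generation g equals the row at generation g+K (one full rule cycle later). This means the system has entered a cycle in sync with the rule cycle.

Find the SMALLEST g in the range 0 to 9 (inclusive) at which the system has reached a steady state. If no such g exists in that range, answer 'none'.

Answer: 1

Derivation:
Gen 0: 0010011110
Gen 1 (rule 109): 1010010010
Gen 2 (rule 101): 1110010010
Gen 3 (rule 109): 1010010010
Gen 4 (rule 101): 1110010010
Gen 5 (rule 109): 1010010010
Gen 6 (rule 101): 1110010010
Gen 7 (rule 109): 1010010010
Gen 8 (rule 101): 1110010010
Gen 9 (rule 109): 1010010010
Gen 10 (rule 101): 1110010010
Gen 11 (rule 109): 1010010010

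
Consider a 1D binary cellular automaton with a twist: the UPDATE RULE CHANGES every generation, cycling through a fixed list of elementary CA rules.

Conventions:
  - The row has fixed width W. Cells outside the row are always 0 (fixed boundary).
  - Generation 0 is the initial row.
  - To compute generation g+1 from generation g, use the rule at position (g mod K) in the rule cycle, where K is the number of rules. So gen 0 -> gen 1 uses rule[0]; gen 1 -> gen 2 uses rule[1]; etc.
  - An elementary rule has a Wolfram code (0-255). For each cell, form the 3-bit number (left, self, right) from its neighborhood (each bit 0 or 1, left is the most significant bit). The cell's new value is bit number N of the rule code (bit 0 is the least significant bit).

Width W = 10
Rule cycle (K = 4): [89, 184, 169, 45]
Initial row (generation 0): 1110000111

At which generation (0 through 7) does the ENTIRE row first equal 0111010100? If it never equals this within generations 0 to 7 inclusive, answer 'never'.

Answer: 3

Derivation:
Gen 0: 1110000111
Gen 1 (rule 89): 1011110101
Gen 2 (rule 184): 0111101010
Gen 3 (rule 169): 0111010100
Gen 4 (rule 45): 0100111101
Gen 5 (rule 89): 0010100100
Gen 6 (rule 184): 0001010010
Gen 7 (rule 169): 1100100000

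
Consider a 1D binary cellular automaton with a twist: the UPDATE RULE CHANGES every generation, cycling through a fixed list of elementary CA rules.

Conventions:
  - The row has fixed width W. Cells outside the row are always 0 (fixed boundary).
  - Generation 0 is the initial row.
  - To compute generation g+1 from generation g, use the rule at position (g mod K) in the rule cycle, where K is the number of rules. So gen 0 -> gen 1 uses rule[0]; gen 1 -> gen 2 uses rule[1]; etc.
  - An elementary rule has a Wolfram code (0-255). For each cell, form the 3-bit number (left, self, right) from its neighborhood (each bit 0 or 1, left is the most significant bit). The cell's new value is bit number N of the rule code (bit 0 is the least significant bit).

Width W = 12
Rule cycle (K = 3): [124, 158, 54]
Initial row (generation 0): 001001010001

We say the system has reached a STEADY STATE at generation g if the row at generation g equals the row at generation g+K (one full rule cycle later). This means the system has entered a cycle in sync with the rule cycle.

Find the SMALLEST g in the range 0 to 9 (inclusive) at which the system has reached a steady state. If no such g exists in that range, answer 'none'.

Answer: none

Derivation:
Gen 0: 001001010001
Gen 1 (rule 124): 001101111001
Gen 2 (rule 158): 011001110111
Gen 3 (rule 54): 100110001000
Gen 4 (rule 124): 110111001100
Gen 5 (rule 158): 100110111010
Gen 6 (rule 54): 111001000111
Gen 7 (rule 124): 101101100101
Gen 8 (rule 158): 101001011101
Gen 9 (rule 54): 111111100011
Gen 10 (rule 124): 100000110011
Gen 11 (rule 158): 110001101110
Gen 12 (rule 54): 001010010001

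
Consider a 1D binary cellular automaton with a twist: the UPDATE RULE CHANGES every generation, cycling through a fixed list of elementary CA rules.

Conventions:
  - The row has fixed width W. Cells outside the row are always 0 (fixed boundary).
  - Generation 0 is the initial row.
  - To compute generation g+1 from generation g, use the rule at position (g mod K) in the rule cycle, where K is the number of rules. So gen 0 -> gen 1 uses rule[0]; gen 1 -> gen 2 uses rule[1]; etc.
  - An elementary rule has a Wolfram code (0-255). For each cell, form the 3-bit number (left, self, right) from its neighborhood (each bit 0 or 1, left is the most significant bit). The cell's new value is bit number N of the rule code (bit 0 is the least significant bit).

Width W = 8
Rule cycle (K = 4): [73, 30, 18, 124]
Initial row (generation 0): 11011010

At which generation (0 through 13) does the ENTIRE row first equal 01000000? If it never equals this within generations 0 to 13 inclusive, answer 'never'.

Gen 0: 11011010
Gen 1 (rule 73): 11011000
Gen 2 (rule 30): 10010100
Gen 3 (rule 18): 01100010
Gen 4 (rule 124): 01110011
Gen 5 (rule 73): 01010011
Gen 6 (rule 30): 11011110
Gen 7 (rule 18): 00000001
Gen 8 (rule 124): 00000001
Gen 9 (rule 73): 11111100
Gen 10 (rule 30): 10000010
Gen 11 (rule 18): 01000101
Gen 12 (rule 124): 01100111
Gen 13 (rule 73): 01100101

Answer: never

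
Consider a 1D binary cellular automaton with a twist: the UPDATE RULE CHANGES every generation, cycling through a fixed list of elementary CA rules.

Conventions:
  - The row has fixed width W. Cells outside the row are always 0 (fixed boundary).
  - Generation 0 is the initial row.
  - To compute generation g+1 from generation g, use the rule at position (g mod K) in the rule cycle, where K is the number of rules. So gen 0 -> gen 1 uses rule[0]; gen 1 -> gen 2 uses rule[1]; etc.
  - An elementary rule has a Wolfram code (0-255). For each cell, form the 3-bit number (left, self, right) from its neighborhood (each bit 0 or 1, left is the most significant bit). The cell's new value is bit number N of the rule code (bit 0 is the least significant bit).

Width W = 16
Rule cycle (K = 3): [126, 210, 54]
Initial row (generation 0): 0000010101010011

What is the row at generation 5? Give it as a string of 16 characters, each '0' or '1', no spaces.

Answer: 1010011000000000

Derivation:
Gen 0: 0000010101010011
Gen 1 (rule 126): 0000111111111111
Gen 2 (rule 210): 0001011111111111
Gen 3 (rule 54): 0011100000000000
Gen 4 (rule 126): 0110110000000000
Gen 5 (rule 210): 1010011000000000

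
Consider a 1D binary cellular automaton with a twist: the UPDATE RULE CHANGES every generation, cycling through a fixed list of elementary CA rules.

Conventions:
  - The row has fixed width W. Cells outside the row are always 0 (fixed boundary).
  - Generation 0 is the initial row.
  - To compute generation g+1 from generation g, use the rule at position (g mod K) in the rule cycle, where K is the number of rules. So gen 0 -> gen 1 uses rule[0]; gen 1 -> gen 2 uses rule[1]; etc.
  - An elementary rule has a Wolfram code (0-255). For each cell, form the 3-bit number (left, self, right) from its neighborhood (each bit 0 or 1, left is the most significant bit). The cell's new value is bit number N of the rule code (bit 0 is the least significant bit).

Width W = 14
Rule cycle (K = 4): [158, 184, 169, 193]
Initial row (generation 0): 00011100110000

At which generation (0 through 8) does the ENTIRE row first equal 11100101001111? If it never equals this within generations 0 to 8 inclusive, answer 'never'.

Gen 0: 00011100110000
Gen 1 (rule 158): 00111011101000
Gen 2 (rule 184): 00110111010100
Gen 3 (rule 169): 10101110101001
Gen 4 (rule 193): 00000110000000
Gen 5 (rule 158): 00001101000000
Gen 6 (rule 184): 00001010100000
Gen 7 (rule 169): 11100101001111
Gen 8 (rule 193): 01100000000111

Answer: 7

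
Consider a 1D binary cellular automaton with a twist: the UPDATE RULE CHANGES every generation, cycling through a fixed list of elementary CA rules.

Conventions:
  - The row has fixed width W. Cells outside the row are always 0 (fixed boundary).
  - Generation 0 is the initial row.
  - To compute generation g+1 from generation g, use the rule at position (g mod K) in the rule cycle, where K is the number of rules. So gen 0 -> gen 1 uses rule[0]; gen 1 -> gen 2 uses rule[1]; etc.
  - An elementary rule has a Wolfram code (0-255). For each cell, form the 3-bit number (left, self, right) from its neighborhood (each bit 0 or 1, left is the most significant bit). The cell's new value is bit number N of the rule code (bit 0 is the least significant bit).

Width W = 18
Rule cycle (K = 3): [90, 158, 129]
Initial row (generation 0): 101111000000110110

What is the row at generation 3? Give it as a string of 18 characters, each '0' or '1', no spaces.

Answer: 001110000001000000

Derivation:
Gen 0: 101111000000110110
Gen 1 (rule 90): 001001100001110111
Gen 2 (rule 158): 011111010011100110
Gen 3 (rule 129): 001110000001000000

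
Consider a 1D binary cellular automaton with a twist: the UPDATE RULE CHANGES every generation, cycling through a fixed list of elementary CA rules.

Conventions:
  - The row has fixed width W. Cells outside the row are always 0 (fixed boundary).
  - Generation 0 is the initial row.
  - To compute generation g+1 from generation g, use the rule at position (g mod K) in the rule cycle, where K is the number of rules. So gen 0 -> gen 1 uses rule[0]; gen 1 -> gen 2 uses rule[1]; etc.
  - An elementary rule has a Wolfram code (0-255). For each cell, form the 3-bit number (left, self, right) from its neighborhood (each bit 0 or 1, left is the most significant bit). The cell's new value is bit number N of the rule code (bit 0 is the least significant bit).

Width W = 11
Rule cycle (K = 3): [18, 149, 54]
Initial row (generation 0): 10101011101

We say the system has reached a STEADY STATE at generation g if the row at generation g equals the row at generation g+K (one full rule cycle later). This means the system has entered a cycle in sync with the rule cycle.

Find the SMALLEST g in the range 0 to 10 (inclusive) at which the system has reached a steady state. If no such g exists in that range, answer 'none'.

Gen 0: 10101011101
Gen 1 (rule 18): 00000000000
Gen 2 (rule 149): 11111111111
Gen 3 (rule 54): 00000000000
Gen 4 (rule 18): 00000000000
Gen 5 (rule 149): 11111111111
Gen 6 (rule 54): 00000000000
Gen 7 (rule 18): 00000000000
Gen 8 (rule 149): 11111111111
Gen 9 (rule 54): 00000000000
Gen 10 (rule 18): 00000000000
Gen 11 (rule 149): 11111111111
Gen 12 (rule 54): 00000000000
Gen 13 (rule 18): 00000000000

Answer: 1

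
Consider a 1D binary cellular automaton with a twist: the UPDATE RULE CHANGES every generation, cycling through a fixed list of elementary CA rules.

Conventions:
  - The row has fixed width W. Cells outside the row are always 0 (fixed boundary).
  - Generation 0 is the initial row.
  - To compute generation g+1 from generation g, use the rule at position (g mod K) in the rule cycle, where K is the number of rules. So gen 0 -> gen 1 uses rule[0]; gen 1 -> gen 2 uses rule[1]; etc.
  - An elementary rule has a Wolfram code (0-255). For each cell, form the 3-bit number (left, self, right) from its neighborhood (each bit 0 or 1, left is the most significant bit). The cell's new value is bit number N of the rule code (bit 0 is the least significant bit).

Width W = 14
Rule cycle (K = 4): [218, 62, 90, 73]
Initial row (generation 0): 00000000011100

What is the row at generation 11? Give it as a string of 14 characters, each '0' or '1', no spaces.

Answer: 01111010011100

Derivation:
Gen 0: 00000000011100
Gen 1 (rule 218): 00000000111110
Gen 2 (rule 62): 00000001100001
Gen 3 (rule 90): 00000011110010
Gen 4 (rule 73): 11111010010000
Gen 5 (rule 218): 11111001101000
Gen 6 (rule 62): 10000111011100
Gen 7 (rule 90): 01001101010110
Gen 8 (rule 73): 00001100000110
Gen 9 (rule 218): 00011110001111
Gen 10 (rule 62): 00110001011000
Gen 11 (rule 90): 01111010011100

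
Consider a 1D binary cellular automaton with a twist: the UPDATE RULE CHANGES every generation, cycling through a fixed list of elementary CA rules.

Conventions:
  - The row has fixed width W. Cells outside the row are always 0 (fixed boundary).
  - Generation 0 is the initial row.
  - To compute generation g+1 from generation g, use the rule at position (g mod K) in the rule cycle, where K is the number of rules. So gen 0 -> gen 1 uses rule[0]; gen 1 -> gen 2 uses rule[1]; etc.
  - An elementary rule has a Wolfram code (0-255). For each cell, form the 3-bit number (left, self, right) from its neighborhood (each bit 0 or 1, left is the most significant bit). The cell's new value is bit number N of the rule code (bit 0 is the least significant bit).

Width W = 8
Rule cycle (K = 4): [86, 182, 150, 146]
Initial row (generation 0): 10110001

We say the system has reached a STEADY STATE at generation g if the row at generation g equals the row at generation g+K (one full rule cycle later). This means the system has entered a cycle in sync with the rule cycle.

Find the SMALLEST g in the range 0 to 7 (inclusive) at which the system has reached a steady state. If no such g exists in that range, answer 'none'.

Answer: 3

Derivation:
Gen 0: 10110001
Gen 1 (rule 86): 10011011
Gen 2 (rule 182): 11100100
Gen 3 (rule 150): 01011110
Gen 4 (rule 146): 10001101
Gen 5 (rule 86): 11010101
Gen 6 (rule 182): 00111111
Gen 7 (rule 150): 01011110
Gen 8 (rule 146): 10001101
Gen 9 (rule 86): 11010101
Gen 10 (rule 182): 00111111
Gen 11 (rule 150): 01011110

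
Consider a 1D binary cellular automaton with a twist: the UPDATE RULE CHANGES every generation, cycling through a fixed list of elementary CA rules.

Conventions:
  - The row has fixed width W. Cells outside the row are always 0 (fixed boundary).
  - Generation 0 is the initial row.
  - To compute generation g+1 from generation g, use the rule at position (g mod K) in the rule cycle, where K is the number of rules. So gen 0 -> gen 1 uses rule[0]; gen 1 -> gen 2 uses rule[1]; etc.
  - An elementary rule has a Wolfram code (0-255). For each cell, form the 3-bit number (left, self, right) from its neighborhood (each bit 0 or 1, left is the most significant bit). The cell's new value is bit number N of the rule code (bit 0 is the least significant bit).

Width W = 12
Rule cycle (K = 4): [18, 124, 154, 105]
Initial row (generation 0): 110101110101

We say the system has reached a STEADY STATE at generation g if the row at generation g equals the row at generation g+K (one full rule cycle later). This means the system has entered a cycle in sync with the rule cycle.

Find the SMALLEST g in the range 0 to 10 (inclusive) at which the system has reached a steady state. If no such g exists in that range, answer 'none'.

Answer: 1

Derivation:
Gen 0: 110101110101
Gen 1 (rule 18): 000000000000
Gen 2 (rule 124): 000000000000
Gen 3 (rule 154): 000000000000
Gen 4 (rule 105): 111111111111
Gen 5 (rule 18): 000000000000
Gen 6 (rule 124): 000000000000
Gen 7 (rule 154): 000000000000
Gen 8 (rule 105): 111111111111
Gen 9 (rule 18): 000000000000
Gen 10 (rule 124): 000000000000
Gen 11 (rule 154): 000000000000
Gen 12 (rule 105): 111111111111
Gen 13 (rule 18): 000000000000
Gen 14 (rule 124): 000000000000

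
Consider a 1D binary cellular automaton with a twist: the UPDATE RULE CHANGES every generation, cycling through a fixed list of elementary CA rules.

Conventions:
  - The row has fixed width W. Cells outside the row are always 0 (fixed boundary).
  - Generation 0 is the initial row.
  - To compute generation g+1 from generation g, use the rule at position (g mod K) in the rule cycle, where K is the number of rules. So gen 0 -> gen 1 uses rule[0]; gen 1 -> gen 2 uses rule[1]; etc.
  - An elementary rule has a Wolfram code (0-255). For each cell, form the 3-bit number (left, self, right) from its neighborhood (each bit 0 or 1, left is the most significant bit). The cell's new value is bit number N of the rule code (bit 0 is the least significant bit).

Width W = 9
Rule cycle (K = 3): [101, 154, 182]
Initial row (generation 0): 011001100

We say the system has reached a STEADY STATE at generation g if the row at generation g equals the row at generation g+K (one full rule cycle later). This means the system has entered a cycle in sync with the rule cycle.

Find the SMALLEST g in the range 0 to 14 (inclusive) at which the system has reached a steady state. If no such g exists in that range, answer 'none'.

Answer: 14

Derivation:
Gen 0: 011001100
Gen 1 (rule 101): 001000101
Gen 2 (rule 154): 010101000
Gen 3 (rule 182): 111111100
Gen 4 (rule 101): 000000101
Gen 5 (rule 154): 000001000
Gen 6 (rule 182): 000011100
Gen 7 (rule 101): 111000101
Gen 8 (rule 154): 110101000
Gen 9 (rule 182): 001111100
Gen 10 (rule 101): 100000101
Gen 11 (rule 154): 010001000
Gen 12 (rule 182): 111011100
Gen 13 (rule 101): 001100101
Gen 14 (rule 154): 011011000
Gen 15 (rule 182): 100100100
Gen 16 (rule 101): 100100101
Gen 17 (rule 154): 011011000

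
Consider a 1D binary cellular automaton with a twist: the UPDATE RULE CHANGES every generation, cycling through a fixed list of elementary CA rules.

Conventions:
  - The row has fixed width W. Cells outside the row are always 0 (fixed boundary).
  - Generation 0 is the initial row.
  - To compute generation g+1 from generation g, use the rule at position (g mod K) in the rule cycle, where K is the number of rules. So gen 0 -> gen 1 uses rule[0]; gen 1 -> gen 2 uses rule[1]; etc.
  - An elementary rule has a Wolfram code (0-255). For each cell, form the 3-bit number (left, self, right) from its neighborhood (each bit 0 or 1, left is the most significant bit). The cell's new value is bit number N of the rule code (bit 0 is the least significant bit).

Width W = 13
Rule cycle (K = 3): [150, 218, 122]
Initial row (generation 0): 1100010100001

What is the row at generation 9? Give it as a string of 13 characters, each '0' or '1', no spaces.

Answer: 1011111111101

Derivation:
Gen 0: 1100010100001
Gen 1 (rule 150): 0010110110011
Gen 2 (rule 218): 0100110111111
Gen 3 (rule 122): 1011111100001
Gen 4 (rule 150): 1001111010011
Gen 5 (rule 218): 0111111001111
Gen 6 (rule 122): 1100001111001
Gen 7 (rule 150): 0010010110111
Gen 8 (rule 218): 0101100110111
Gen 9 (rule 122): 1011111111101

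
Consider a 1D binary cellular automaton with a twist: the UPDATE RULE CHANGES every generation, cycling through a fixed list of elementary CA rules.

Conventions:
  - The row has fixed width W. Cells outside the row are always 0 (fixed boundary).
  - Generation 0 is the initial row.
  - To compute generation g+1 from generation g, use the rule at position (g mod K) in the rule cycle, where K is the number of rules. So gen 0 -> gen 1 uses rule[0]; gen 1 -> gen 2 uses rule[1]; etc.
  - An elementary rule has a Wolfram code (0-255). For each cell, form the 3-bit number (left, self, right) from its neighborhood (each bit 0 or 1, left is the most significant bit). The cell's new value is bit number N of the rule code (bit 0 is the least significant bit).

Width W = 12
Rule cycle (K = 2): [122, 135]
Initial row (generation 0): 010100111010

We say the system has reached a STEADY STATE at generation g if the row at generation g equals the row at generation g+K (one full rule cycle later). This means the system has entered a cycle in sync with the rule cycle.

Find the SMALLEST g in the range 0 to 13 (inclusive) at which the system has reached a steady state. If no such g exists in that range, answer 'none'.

Answer: none

Derivation:
Gen 0: 010100111010
Gen 1 (rule 122): 101011101101
Gen 2 (rule 135): 101001000001
Gen 3 (rule 122): 010110100010
Gen 4 (rule 135): 110000101110
Gen 5 (rule 122): 111001011011
Gen 6 (rule 135): 010011000000
Gen 7 (rule 122): 101111100000
Gen 8 (rule 135): 100111001111
Gen 9 (rule 122): 011101111001
Gen 10 (rule 135): 101000110011
Gen 11 (rule 122): 010101111111
Gen 12 (rule 135): 110100111110
Gen 13 (rule 122): 111011100011
Gen 14 (rule 135): 010001001100
Gen 15 (rule 122): 101010111110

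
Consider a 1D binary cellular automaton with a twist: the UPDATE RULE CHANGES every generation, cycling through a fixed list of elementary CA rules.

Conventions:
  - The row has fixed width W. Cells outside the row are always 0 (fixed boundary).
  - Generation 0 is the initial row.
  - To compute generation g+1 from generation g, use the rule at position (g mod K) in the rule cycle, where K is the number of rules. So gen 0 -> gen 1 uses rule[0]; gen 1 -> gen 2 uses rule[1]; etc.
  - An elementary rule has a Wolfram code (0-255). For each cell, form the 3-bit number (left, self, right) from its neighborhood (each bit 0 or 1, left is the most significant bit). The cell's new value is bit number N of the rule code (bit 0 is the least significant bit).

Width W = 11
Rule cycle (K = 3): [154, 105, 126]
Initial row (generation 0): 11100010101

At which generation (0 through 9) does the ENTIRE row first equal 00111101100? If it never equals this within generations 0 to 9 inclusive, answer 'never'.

Answer: never

Derivation:
Gen 0: 11100010101
Gen 1 (rule 154): 11010100000
Gen 2 (rule 105): 11101001111
Gen 3 (rule 126): 10111111001
Gen 4 (rule 154): 00111110110
Gen 5 (rule 105): 10100011110
Gen 6 (rule 126): 11110110011
Gen 7 (rule 154): 11100101110
Gen 8 (rule 105): 10100011010
Gen 9 (rule 126): 11110111111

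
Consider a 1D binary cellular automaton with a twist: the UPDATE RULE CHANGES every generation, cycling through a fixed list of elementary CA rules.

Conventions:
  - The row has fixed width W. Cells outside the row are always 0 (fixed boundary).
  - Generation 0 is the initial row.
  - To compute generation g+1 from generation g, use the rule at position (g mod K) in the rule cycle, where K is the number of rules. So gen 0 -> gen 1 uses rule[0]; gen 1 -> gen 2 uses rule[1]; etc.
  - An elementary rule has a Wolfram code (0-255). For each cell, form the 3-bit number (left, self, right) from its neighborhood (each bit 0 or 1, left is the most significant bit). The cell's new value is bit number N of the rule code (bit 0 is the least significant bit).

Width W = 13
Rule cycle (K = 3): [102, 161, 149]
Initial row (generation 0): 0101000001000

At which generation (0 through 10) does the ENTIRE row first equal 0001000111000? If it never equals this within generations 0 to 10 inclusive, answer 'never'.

Gen 0: 0101000001000
Gen 1 (rule 102): 1111000011000
Gen 2 (rule 161): 0110011000011
Gen 3 (rule 149): 0001000111000
Gen 4 (rule 102): 0011001001000
Gen 5 (rule 161): 1000000000011
Gen 6 (rule 149): 1111111111000
Gen 7 (rule 102): 0000000001000
Gen 8 (rule 161): 1111111100011
Gen 9 (rule 149): 0111111011000
Gen 10 (rule 102): 1000001101000

Answer: 3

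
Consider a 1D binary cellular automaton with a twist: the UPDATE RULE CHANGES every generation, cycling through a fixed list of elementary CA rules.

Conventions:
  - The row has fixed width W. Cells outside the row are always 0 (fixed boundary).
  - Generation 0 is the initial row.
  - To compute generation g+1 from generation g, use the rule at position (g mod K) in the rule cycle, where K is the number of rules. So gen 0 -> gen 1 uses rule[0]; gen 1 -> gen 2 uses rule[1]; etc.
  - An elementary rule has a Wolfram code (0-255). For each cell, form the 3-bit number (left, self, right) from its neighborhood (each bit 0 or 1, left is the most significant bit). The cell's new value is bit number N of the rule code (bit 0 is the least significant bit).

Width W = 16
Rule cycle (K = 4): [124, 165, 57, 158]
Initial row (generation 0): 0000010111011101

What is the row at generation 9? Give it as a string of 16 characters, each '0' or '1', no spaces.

Answer: 1111001111100011

Derivation:
Gen 0: 0000010111011101
Gen 1 (rule 124): 0000011101110111
Gen 2 (rule 165): 1111001010101010
Gen 3 (rule 57): 1000100101010101
Gen 4 (rule 158): 1101111101010101
Gen 5 (rule 124): 1111000111111111
Gen 6 (rule 165): 0110010011111110
Gen 7 (rule 57): 0101001010000001
Gen 8 (rule 158): 1101111011000011
Gen 9 (rule 124): 1111001111100011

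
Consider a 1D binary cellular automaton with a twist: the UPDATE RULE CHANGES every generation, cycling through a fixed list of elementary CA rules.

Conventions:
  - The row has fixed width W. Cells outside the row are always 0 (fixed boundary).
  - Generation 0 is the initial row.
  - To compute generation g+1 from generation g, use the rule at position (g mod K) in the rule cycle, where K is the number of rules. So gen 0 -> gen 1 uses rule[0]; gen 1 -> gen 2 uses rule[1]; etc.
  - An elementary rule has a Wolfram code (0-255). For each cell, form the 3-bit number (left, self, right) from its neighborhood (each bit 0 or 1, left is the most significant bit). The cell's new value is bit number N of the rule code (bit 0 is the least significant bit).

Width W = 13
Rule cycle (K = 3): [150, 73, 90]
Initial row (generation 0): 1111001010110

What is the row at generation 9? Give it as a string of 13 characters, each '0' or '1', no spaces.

Gen 0: 1111001010110
Gen 1 (rule 150): 0110111010001
Gen 2 (rule 73): 0110101000100
Gen 3 (rule 90): 1110000101010
Gen 4 (rule 150): 0101001101011
Gen 5 (rule 73): 0000001100011
Gen 6 (rule 90): 0000011110111
Gen 7 (rule 150): 0000101100010
Gen 8 (rule 73): 1110001101000
Gen 9 (rule 90): 1011011100100

Answer: 1011011100100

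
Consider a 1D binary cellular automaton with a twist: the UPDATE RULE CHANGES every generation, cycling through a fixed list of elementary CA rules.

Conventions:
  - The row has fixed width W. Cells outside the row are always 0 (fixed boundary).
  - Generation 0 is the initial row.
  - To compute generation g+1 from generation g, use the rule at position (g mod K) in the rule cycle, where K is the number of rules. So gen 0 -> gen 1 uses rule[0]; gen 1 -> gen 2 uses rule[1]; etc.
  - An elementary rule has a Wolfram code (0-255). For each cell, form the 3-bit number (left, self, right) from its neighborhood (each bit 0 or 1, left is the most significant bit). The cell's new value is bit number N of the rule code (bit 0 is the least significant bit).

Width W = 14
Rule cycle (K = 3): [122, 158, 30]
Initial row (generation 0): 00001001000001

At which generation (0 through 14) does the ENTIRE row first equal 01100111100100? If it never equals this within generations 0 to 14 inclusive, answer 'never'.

Answer: 3

Derivation:
Gen 0: 00001001000001
Gen 1 (rule 122): 00010110100010
Gen 2 (rule 158): 00110100110111
Gen 3 (rule 30): 01100111100100
Gen 4 (rule 122): 11111100111010
Gen 5 (rule 158): 11111011110011
Gen 6 (rule 30): 10000010001110
Gen 7 (rule 122): 01000101011011
Gen 8 (rule 158): 11101101010010
Gen 9 (rule 30): 10001001011111
Gen 10 (rule 122): 01010110110001
Gen 11 (rule 158): 11010100101011
Gen 12 (rule 30): 10010111101010
Gen 13 (rule 122): 01101100110101
Gen 14 (rule 158): 11001011100101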